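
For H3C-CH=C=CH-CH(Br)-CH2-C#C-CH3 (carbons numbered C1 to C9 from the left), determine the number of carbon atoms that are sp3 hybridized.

C1: sp3 ✓
C2: sp2
C3: sp
C4: sp2
C5: sp3 ✓
C6: sp3 ✓
C7: sp
C8: sp
C9: sp3 ✓
C1, C5, C6, C9 → 4 sp3 carbons.

4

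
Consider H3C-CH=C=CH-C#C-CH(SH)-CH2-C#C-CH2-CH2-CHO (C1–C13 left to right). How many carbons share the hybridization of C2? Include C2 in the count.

3

C2 is sp2 (one π bond).
C1: sp3
C2: sp2 ✓
C3: sp
C4: sp2 ✓
C5: sp
C6: sp
C7: sp3
C8: sp3
C9: sp
C10: sp
C11: sp3
C12: sp3
C13: sp2 ✓
3 carbons are sp2.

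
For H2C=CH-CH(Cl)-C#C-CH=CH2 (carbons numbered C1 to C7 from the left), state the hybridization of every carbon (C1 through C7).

C1: 3 σ bonds, plus one π bond; 3 regions of electron density → sp2.
C2 (3 σ bonds, plus one π bond) has steric number 3: sp2.
C3 (4 σ bonds) has steric number 4: sp3.
C4 — 2 σ bonds, plus two π bonds. Steric number 2, so sp.
C5 (2 σ bonds, plus two π bonds) has steric number 2: sp.
C6 — 3 σ bonds, plus one π bond. Steric number 3, so sp2.
C7 carries 3 σ bonds, plus one π bond, giving a steric number of 3, so it is sp2.

C1 sp2, C2 sp2, C3 sp3, C4 sp, C5 sp, C6 sp2, C7 sp2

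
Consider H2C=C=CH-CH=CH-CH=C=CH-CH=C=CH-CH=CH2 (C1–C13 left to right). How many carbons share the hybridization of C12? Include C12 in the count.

10

C12 is sp2 (one π bond).
C1: sp2 ✓
C2: sp
C3: sp2 ✓
C4: sp2 ✓
C5: sp2 ✓
C6: sp2 ✓
C7: sp
C8: sp2 ✓
C9: sp2 ✓
C10: sp
C11: sp2 ✓
C12: sp2 ✓
C13: sp2 ✓
10 carbons are sp2.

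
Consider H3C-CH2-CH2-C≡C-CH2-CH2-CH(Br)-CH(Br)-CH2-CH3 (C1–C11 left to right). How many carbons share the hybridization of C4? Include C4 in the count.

2

C4 is sp (two π bonds).
C1: sp3
C2: sp3
C3: sp3
C4: sp ✓
C5: sp ✓
C6: sp3
C7: sp3
C8: sp3
C9: sp3
C10: sp3
C11: sp3
2 carbons are sp.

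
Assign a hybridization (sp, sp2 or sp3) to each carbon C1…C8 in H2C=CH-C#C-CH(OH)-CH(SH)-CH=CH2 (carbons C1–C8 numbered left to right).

C1 carries 3 σ bonds, plus one π bond, giving a steric number of 3, so it is sp2.
C2 has 3 σ bonds, plus one π bond: steric number 3 → sp2.
C3: 2 σ bonds, plus two π bonds; 2 regions of electron density → sp.
C4 has 2 σ bonds, plus two π bonds: steric number 2 → sp.
C5 is sp3: 4 σ bonds, 4 electron-density regions.
C6 is sp3: 4 σ bonds, 4 electron-density regions.
C7 is sp2: 3 σ bonds, plus one π bond, 3 electron-density regions.
C8: 3 σ bonds, plus one π bond — 3 electron domains, sp2.

C1 sp2, C2 sp2, C3 sp, C4 sp, C5 sp3, C6 sp3, C7 sp2, C8 sp2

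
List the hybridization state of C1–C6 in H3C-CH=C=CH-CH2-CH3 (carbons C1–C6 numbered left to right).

C1 (4 σ bonds) has steric number 4: sp3.
C2 has 3 σ bonds, plus one π bond: steric number 3 → sp2.
C3 carries 2 σ bonds, plus two π bonds, giving a steric number of 2, so it is sp.
C4 has 3 σ bonds, plus one π bond: steric number 3 → sp2.
C5 is sp3: 4 σ bonds, 4 electron-density regions.
C6: 4 σ bonds — 4 electron domains, sp3.

C1 sp3, C2 sp2, C3 sp, C4 sp2, C5 sp3, C6 sp3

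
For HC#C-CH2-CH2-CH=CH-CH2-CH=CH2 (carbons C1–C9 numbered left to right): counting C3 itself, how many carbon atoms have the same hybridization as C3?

C3 is sp3 (only σ bonds).
C1: sp
C2: sp
C3: sp3 ✓
C4: sp3 ✓
C5: sp2
C6: sp2
C7: sp3 ✓
C8: sp2
C9: sp2
3 carbons are sp3.

3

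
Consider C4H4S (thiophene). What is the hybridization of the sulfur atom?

sp^2

Analogous to furan: one S lone pair in the aromatic π system, S is sp2.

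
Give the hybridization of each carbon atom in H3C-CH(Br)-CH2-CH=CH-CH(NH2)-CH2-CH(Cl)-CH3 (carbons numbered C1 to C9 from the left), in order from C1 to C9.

C1 sp3, C2 sp3, C3 sp3, C4 sp2, C5 sp2, C6 sp3, C7 sp3, C8 sp3, C9 sp3

C1 is sp3: 4 σ bonds, 4 electron-density regions.
C2 is sp3: 4 σ bonds, 4 electron-density regions.
C3 is sp3: 4 σ bonds, 4 electron-density regions.
C4 (3 σ bonds, plus one π bond) has steric number 3: sp2.
C5: 3 σ bonds, plus one π bond — 3 electron domains, sp2.
C6: 4 σ bonds — 4 electron domains, sp3.
C7 is sp3: 4 σ bonds, 4 electron-density regions.
C8 — 4 σ bonds. Steric number 4, so sp3.
C9 — 4 σ bonds. Steric number 4, so sp3.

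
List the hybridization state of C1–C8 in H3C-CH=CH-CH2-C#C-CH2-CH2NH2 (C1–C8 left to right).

C1 sp3, C2 sp2, C3 sp2, C4 sp3, C5 sp, C6 sp, C7 sp3, C8 sp3

C1: 4 σ bonds; 4 regions of electron density → sp3.
C2: 3 σ bonds, plus one π bond — 3 electron domains, sp2.
C3: 3 σ bonds, plus one π bond; 3 regions of electron density → sp2.
C4 — 4 σ bonds. Steric number 4, so sp3.
C5 carries 2 σ bonds, plus two π bonds, giving a steric number of 2, so it is sp.
C6: 2 σ bonds, plus two π bonds — 2 electron domains, sp.
C7 is sp3: 4 σ bonds, 4 electron-density regions.
C8 — 4 σ bonds. Steric number 4, so sp3.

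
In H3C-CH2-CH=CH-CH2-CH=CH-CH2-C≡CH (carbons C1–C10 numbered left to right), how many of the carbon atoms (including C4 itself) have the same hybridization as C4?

C4 is sp2 (one π bond).
C1: sp3
C2: sp3
C3: sp2 ✓
C4: sp2 ✓
C5: sp3
C6: sp2 ✓
C7: sp2 ✓
C8: sp3
C9: sp
C10: sp
4 carbons are sp2.

4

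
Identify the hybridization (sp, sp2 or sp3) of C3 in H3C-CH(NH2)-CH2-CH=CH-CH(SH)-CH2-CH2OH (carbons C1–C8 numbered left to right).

sp³

C3 (4 σ bonds) has steric number 4: sp3.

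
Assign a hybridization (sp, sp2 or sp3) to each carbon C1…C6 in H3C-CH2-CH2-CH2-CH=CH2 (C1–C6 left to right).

C1 sp3, C2 sp3, C3 sp3, C4 sp3, C5 sp2, C6 sp2

C1 carries 4 σ bonds, giving a steric number of 4, so it is sp3.
C2: 4 σ bonds — 4 electron domains, sp3.
C3: 4 σ bonds; 4 regions of electron density → sp3.
C4 — 4 σ bonds. Steric number 4, so sp3.
C5 is sp2: 3 σ bonds, plus one π bond, 3 electron-density regions.
C6 carries 3 σ bonds, plus one π bond, giving a steric number of 3, so it is sp2.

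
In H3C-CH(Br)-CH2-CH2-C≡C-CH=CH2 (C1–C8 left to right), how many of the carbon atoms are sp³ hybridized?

4

C1: sp3 ✓
C2: sp3 ✓
C3: sp3 ✓
C4: sp3 ✓
C5: sp
C6: sp
C7: sp2
C8: sp2
C1, C2, C3, C4 → 4 sp3 carbons.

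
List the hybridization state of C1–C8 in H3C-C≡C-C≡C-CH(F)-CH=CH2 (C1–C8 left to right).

C1 is sp3: 4 σ bonds, 4 electron-density regions.
C2: 2 σ bonds, plus two π bonds; 2 regions of electron density → sp.
C3 carries 2 σ bonds, plus two π bonds, giving a steric number of 2, so it is sp.
C4 has 2 σ bonds, plus two π bonds: steric number 2 → sp.
C5 — 2 σ bonds, plus two π bonds. Steric number 2, so sp.
C6: 4 σ bonds — 4 electron domains, sp3.
C7: 3 σ bonds, plus one π bond — 3 electron domains, sp2.
C8 is sp2: 3 σ bonds, plus one π bond, 3 electron-density regions.

C1 sp3, C2 sp, C3 sp, C4 sp, C5 sp, C6 sp3, C7 sp2, C8 sp2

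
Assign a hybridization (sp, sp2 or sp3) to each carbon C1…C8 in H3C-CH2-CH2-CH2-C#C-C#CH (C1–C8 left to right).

C1 is sp3: 4 σ bonds, 4 electron-density regions.
C2 carries 4 σ bonds, giving a steric number of 4, so it is sp3.
C3: 4 σ bonds; 4 regions of electron density → sp3.
C4 — 4 σ bonds. Steric number 4, so sp3.
C5: 2 σ bonds, plus two π bonds; 2 regions of electron density → sp.
C6 — 2 σ bonds, plus two π bonds. Steric number 2, so sp.
C7 — 2 σ bonds, plus two π bonds. Steric number 2, so sp.
C8 (2 σ bonds, plus two π bonds) has steric number 2: sp.

C1 sp3, C2 sp3, C3 sp3, C4 sp3, C5 sp, C6 sp, C7 sp, C8 sp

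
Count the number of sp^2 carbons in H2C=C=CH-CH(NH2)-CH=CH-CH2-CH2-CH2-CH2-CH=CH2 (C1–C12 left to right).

C1: sp2 ✓
C2: sp
C3: sp2 ✓
C4: sp3
C5: sp2 ✓
C6: sp2 ✓
C7: sp3
C8: sp3
C9: sp3
C10: sp3
C11: sp2 ✓
C12: sp2 ✓
C1, C3, C5, C6, C11, C12 → 6 sp2 carbons.

6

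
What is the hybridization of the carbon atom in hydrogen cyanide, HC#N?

The carbon atom carries 2 σ bonds, plus two π bonds, giving a steric number of 2, so it is sp.

sp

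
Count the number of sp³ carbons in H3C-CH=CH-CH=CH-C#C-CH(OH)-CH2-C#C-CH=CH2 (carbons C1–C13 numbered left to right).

3

C1: sp3 ✓
C2: sp2
C3: sp2
C4: sp2
C5: sp2
C6: sp
C7: sp
C8: sp3 ✓
C9: sp3 ✓
C10: sp
C11: sp
C12: sp2
C13: sp2
C1, C8, C9 → 3 sp3 carbons.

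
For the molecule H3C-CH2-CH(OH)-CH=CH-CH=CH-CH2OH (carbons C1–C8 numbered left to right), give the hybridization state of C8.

sp^3

C8: 4 σ bonds — 4 electron domains, sp3.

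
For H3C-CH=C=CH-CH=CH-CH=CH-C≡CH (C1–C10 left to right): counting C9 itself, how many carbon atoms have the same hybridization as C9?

3

C9 is sp (two π bonds).
C1: sp3
C2: sp2
C3: sp ✓
C4: sp2
C5: sp2
C6: sp2
C7: sp2
C8: sp2
C9: sp ✓
C10: sp ✓
3 carbons are sp.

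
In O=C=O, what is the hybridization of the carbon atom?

Two σ bonds, two π bonds → steric number 2 → sp.

sp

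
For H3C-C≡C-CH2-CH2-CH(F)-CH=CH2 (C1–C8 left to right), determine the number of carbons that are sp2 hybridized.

2

C1: sp3
C2: sp
C3: sp
C4: sp3
C5: sp3
C6: sp3
C7: sp2 ✓
C8: sp2 ✓
C7, C8 → 2 sp2 carbons.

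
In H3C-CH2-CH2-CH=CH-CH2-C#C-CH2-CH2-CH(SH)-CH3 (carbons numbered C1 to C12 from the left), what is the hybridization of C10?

sp³

C10 (4 σ bonds) has steric number 4: sp3.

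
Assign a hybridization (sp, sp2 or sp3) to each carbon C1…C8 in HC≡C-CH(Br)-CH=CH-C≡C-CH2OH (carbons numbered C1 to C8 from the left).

C1 (2 σ bonds, plus two π bonds) has steric number 2: sp.
C2: 2 σ bonds, plus two π bonds; 2 regions of electron density → sp.
C3 has 4 σ bonds: steric number 4 → sp3.
C4: 3 σ bonds, plus one π bond — 3 electron domains, sp2.
C5 is sp2: 3 σ bonds, plus one π bond, 3 electron-density regions.
C6 has 2 σ bonds, plus two π bonds: steric number 2 → sp.
C7 has 2 σ bonds, plus two π bonds: steric number 2 → sp.
C8: 4 σ bonds; 4 regions of electron density → sp3.

C1 sp, C2 sp, C3 sp3, C4 sp2, C5 sp2, C6 sp, C7 sp, C8 sp3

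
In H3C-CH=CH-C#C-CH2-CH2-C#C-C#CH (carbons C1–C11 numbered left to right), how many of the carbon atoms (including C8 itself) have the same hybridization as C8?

6

C8 is sp (two π bonds).
C1: sp3
C2: sp2
C3: sp2
C4: sp ✓
C5: sp ✓
C6: sp3
C7: sp3
C8: sp ✓
C9: sp ✓
C10: sp ✓
C11: sp ✓
6 carbons are sp.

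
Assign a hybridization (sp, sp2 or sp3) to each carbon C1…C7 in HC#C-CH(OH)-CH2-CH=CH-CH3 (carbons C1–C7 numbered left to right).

C1 (2 σ bonds, plus two π bonds) has steric number 2: sp.
C2: 2 σ bonds, plus two π bonds — 2 electron domains, sp.
C3 has 4 σ bonds: steric number 4 → sp3.
C4 has 4 σ bonds: steric number 4 → sp3.
C5 has 3 σ bonds, plus one π bond: steric number 3 → sp2.
C6: 3 σ bonds, plus one π bond — 3 electron domains, sp2.
C7 has 4 σ bonds: steric number 4 → sp3.

C1 sp, C2 sp, C3 sp3, C4 sp3, C5 sp2, C6 sp2, C7 sp3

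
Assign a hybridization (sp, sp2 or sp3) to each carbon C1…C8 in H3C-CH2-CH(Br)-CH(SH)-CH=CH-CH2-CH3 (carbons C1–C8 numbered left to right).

C1: 4 σ bonds; 4 regions of electron density → sp3.
C2: 4 σ bonds — 4 electron domains, sp3.
C3 has 4 σ bonds: steric number 4 → sp3.
C4 is sp3: 4 σ bonds, 4 electron-density regions.
C5 carries 3 σ bonds, plus one π bond, giving a steric number of 3, so it is sp2.
C6 — 3 σ bonds, plus one π bond. Steric number 3, so sp2.
C7 is sp3: 4 σ bonds, 4 electron-density regions.
C8 has 4 σ bonds: steric number 4 → sp3.

C1 sp3, C2 sp3, C3 sp3, C4 sp3, C5 sp2, C6 sp2, C7 sp3, C8 sp3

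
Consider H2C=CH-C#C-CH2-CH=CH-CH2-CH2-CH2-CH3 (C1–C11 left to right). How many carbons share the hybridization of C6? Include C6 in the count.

C6 is sp2 (one π bond).
C1: sp2 ✓
C2: sp2 ✓
C3: sp
C4: sp
C5: sp3
C6: sp2 ✓
C7: sp2 ✓
C8: sp3
C9: sp3
C10: sp3
C11: sp3
4 carbons are sp2.

4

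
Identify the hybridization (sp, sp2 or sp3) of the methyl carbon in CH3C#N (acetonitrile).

sp3

The methyl carbon carries 4 σ bonds, giving a steric number of 4, so it is sp3.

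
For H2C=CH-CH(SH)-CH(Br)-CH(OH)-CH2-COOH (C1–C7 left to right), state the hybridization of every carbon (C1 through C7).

C1: 3 σ bonds, plus one π bond; 3 regions of electron density → sp2.
C2: 3 σ bonds, plus one π bond — 3 electron domains, sp2.
C3 — 4 σ bonds. Steric number 4, so sp3.
C4 has 4 σ bonds: steric number 4 → sp3.
C5 — 4 σ bonds. Steric number 4, so sp3.
C6 is sp3: 4 σ bonds, 4 electron-density regions.
C7: 3 σ bonds, plus one π bond; 3 regions of electron density → sp2.

C1 sp2, C2 sp2, C3 sp3, C4 sp3, C5 sp3, C6 sp3, C7 sp2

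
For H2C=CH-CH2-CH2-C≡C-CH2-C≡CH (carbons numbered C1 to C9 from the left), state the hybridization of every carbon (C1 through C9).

C1: 3 σ bonds, plus one π bond — 3 electron domains, sp2.
C2: 3 σ bonds, plus one π bond — 3 electron domains, sp2.
C3: 4 σ bonds; 4 regions of electron density → sp3.
C4 (4 σ bonds) has steric number 4: sp3.
C5 carries 2 σ bonds, plus two π bonds, giving a steric number of 2, so it is sp.
C6 carries 2 σ bonds, plus two π bonds, giving a steric number of 2, so it is sp.
C7: 4 σ bonds; 4 regions of electron density → sp3.
C8 (2 σ bonds, plus two π bonds) has steric number 2: sp.
C9: 2 σ bonds, plus two π bonds — 2 electron domains, sp.

C1 sp2, C2 sp2, C3 sp3, C4 sp3, C5 sp, C6 sp, C7 sp3, C8 sp, C9 sp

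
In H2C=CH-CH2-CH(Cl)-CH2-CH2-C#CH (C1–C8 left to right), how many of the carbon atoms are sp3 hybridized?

C1: sp2
C2: sp2
C3: sp3 ✓
C4: sp3 ✓
C5: sp3 ✓
C6: sp3 ✓
C7: sp
C8: sp
C3, C4, C5, C6 → 4 sp3 carbons.

4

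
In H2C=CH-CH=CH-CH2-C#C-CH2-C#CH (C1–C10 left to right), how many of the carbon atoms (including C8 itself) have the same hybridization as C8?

2

C8 is sp3 (only σ bonds).
C1: sp2
C2: sp2
C3: sp2
C4: sp2
C5: sp3 ✓
C6: sp
C7: sp
C8: sp3 ✓
C9: sp
C10: sp
2 carbons are sp3.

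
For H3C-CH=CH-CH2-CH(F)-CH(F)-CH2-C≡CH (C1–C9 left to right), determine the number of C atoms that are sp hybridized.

2

C1: sp3
C2: sp2
C3: sp2
C4: sp3
C5: sp3
C6: sp3
C7: sp3
C8: sp ✓
C9: sp ✓
C8, C9 → 2 sp carbons.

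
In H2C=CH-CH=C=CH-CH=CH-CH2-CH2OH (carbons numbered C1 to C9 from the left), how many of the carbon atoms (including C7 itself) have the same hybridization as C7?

C7 is sp2 (one π bond).
C1: sp2 ✓
C2: sp2 ✓
C3: sp2 ✓
C4: sp
C5: sp2 ✓
C6: sp2 ✓
C7: sp2 ✓
C8: sp3
C9: sp3
6 carbons are sp2.

6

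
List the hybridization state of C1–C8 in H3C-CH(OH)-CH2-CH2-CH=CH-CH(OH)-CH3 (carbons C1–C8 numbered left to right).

C1 (4 σ bonds) has steric number 4: sp3.
C2: 4 σ bonds — 4 electron domains, sp3.
C3 carries 4 σ bonds, giving a steric number of 4, so it is sp3.
C4: 4 σ bonds — 4 electron domains, sp3.
C5: 3 σ bonds, plus one π bond; 3 regions of electron density → sp2.
C6 (3 σ bonds, plus one π bond) has steric number 3: sp2.
C7 — 4 σ bonds. Steric number 4, so sp3.
C8: 4 σ bonds; 4 regions of electron density → sp3.

C1 sp3, C2 sp3, C3 sp3, C4 sp3, C5 sp2, C6 sp2, C7 sp3, C8 sp3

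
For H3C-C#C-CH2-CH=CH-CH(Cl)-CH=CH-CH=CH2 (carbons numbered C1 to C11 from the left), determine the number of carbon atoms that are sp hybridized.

2

C1: sp3
C2: sp ✓
C3: sp ✓
C4: sp3
C5: sp2
C6: sp2
C7: sp3
C8: sp2
C9: sp2
C10: sp2
C11: sp2
C2, C3 → 2 sp carbons.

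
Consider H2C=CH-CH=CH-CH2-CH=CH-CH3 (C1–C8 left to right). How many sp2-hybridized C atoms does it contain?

C1: sp2 ✓
C2: sp2 ✓
C3: sp2 ✓
C4: sp2 ✓
C5: sp3
C6: sp2 ✓
C7: sp2 ✓
C8: sp3
C1, C2, C3, C4, C6, C7 → 6 sp2 carbons.

6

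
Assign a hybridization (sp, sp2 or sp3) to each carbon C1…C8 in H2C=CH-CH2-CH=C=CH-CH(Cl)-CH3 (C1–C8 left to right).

C1 sp2, C2 sp2, C3 sp3, C4 sp2, C5 sp, C6 sp2, C7 sp3, C8 sp3

C1 carries 3 σ bonds, plus one π bond, giving a steric number of 3, so it is sp2.
C2 has 3 σ bonds, plus one π bond: steric number 3 → sp2.
C3 (4 σ bonds) has steric number 4: sp3.
C4 has 3 σ bonds, plus one π bond: steric number 3 → sp2.
C5: 2 σ bonds, plus two π bonds; 2 regions of electron density → sp.
C6 has 3 σ bonds, plus one π bond: steric number 3 → sp2.
C7 — 4 σ bonds. Steric number 4, so sp3.
C8 — 4 σ bonds. Steric number 4, so sp3.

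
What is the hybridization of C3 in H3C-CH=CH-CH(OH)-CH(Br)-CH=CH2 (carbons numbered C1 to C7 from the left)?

C3 — 3 σ bonds, plus one π bond. Steric number 3, so sp2.

sp^2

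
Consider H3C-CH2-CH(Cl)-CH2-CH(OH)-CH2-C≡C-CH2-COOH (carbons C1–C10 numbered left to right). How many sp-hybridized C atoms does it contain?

2

C1: sp3
C2: sp3
C3: sp3
C4: sp3
C5: sp3
C6: sp3
C7: sp ✓
C8: sp ✓
C9: sp3
C10: sp2
C7, C8 → 2 sp carbons.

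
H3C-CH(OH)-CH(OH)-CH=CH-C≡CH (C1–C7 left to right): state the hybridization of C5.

sp2

C5: 3 σ bonds, plus one π bond; 3 regions of electron density → sp2.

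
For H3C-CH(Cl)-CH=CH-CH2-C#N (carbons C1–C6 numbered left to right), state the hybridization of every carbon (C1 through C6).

C1: 4 σ bonds; 4 regions of electron density → sp3.
C2 — 4 σ bonds. Steric number 4, so sp3.
C3: 3 σ bonds, plus one π bond — 3 electron domains, sp2.
C4 carries 3 σ bonds, plus one π bond, giving a steric number of 3, so it is sp2.
C5: 4 σ bonds — 4 electron domains, sp3.
C6 (2 σ bonds, plus two π bonds) has steric number 2: sp.

C1 sp3, C2 sp3, C3 sp2, C4 sp2, C5 sp3, C6 sp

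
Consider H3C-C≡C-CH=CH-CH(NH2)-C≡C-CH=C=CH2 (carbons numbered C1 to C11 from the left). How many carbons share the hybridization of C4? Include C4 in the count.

4

C4 is sp2 (one π bond).
C1: sp3
C2: sp
C3: sp
C4: sp2 ✓
C5: sp2 ✓
C6: sp3
C7: sp
C8: sp
C9: sp2 ✓
C10: sp
C11: sp2 ✓
4 carbons are sp2.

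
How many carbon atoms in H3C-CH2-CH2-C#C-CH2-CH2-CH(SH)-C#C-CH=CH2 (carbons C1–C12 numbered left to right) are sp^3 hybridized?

C1: sp3 ✓
C2: sp3 ✓
C3: sp3 ✓
C4: sp
C5: sp
C6: sp3 ✓
C7: sp3 ✓
C8: sp3 ✓
C9: sp
C10: sp
C11: sp2
C12: sp2
C1, C2, C3, C6, C7, C8 → 6 sp3 carbons.

6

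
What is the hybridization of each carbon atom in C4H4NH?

sp^2

Each carbon atom: 3 σ bonds, plus one π bond — 3 electron domains, sp2.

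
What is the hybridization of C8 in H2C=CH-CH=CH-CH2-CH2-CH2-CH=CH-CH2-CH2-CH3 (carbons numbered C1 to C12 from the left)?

C8 carries 3 σ bonds, plus one π bond, giving a steric number of 3, so it is sp2.

sp^2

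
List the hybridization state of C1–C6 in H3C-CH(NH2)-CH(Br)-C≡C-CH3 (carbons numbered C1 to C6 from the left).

C1 sp3, C2 sp3, C3 sp3, C4 sp, C5 sp, C6 sp3

C1 is sp3: 4 σ bonds, 4 electron-density regions.
C2: 4 σ bonds; 4 regions of electron density → sp3.
C3: 4 σ bonds; 4 regions of electron density → sp3.
C4: 2 σ bonds, plus two π bonds; 2 regions of electron density → sp.
C5 (2 σ bonds, plus two π bonds) has steric number 2: sp.
C6 — 4 σ bonds. Steric number 4, so sp3.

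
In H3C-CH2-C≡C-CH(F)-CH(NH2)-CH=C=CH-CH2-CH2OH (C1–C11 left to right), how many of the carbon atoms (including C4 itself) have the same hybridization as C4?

3

C4 is sp (two π bonds).
C1: sp3
C2: sp3
C3: sp ✓
C4: sp ✓
C5: sp3
C6: sp3
C7: sp2
C8: sp ✓
C9: sp2
C10: sp3
C11: sp3
3 carbons are sp.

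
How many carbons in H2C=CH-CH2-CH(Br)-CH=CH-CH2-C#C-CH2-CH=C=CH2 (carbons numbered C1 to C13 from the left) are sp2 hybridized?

6

C1: sp2 ✓
C2: sp2 ✓
C3: sp3
C4: sp3
C5: sp2 ✓
C6: sp2 ✓
C7: sp3
C8: sp
C9: sp
C10: sp3
C11: sp2 ✓
C12: sp
C13: sp2 ✓
C1, C2, C5, C6, C11, C13 → 6 sp2 carbons.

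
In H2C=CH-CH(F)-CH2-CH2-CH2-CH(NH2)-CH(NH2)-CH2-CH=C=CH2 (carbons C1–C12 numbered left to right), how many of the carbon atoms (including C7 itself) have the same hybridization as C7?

7

C7 is sp3 (only σ bonds).
C1: sp2
C2: sp2
C3: sp3 ✓
C4: sp3 ✓
C5: sp3 ✓
C6: sp3 ✓
C7: sp3 ✓
C8: sp3 ✓
C9: sp3 ✓
C10: sp2
C11: sp
C12: sp2
7 carbons are sp3.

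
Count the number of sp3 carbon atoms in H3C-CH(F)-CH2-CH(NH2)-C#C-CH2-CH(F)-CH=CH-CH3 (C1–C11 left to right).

C1: sp3 ✓
C2: sp3 ✓
C3: sp3 ✓
C4: sp3 ✓
C5: sp
C6: sp
C7: sp3 ✓
C8: sp3 ✓
C9: sp2
C10: sp2
C11: sp3 ✓
C1, C2, C3, C4, C7, C8, C11 → 7 sp3 carbons.

7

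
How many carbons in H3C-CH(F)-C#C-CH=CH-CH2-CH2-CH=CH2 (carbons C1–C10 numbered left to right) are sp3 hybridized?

4

C1: sp3 ✓
C2: sp3 ✓
C3: sp
C4: sp
C5: sp2
C6: sp2
C7: sp3 ✓
C8: sp3 ✓
C9: sp2
C10: sp2
C1, C2, C7, C8 → 4 sp3 carbons.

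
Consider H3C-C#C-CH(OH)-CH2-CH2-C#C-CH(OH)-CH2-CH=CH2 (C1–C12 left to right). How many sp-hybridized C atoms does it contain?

4

C1: sp3
C2: sp ✓
C3: sp ✓
C4: sp3
C5: sp3
C6: sp3
C7: sp ✓
C8: sp ✓
C9: sp3
C10: sp3
C11: sp2
C12: sp2
C2, C3, C7, C8 → 4 sp carbons.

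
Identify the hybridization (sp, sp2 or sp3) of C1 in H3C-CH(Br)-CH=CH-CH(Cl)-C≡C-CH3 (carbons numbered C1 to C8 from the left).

sp3

C1 — 4 σ bonds. Steric number 4, so sp3.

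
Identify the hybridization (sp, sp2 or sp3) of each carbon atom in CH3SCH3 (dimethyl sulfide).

sp3

Each carbon atom: 4 σ bonds — 4 electron domains, sp3.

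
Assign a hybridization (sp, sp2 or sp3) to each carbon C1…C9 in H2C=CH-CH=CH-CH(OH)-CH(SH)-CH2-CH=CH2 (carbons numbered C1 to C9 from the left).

C1 is sp2: 3 σ bonds, plus one π bond, 3 electron-density regions.
C2 carries 3 σ bonds, plus one π bond, giving a steric number of 3, so it is sp2.
C3 has 3 σ bonds, plus one π bond: steric number 3 → sp2.
C4: 3 σ bonds, plus one π bond; 3 regions of electron density → sp2.
C5 carries 4 σ bonds, giving a steric number of 4, so it is sp3.
C6 carries 4 σ bonds, giving a steric number of 4, so it is sp3.
C7 (4 σ bonds) has steric number 4: sp3.
C8 has 3 σ bonds, plus one π bond: steric number 3 → sp2.
C9 is sp2: 3 σ bonds, plus one π bond, 3 electron-density regions.

C1 sp2, C2 sp2, C3 sp2, C4 sp2, C5 sp3, C6 sp3, C7 sp3, C8 sp2, C9 sp2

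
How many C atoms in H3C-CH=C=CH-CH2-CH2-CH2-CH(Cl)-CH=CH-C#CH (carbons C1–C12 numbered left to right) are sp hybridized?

C1: sp3
C2: sp2
C3: sp ✓
C4: sp2
C5: sp3
C6: sp3
C7: sp3
C8: sp3
C9: sp2
C10: sp2
C11: sp ✓
C12: sp ✓
C3, C11, C12 → 3 sp carbons.

3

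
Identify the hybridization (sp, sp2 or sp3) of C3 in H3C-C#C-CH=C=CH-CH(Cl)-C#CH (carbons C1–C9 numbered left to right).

sp

C3: 2 σ bonds, plus two π bonds; 2 regions of electron density → sp.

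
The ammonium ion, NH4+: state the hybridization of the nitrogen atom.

Four σ bonds, no lone pair → sp3, tetrahedral.

sp3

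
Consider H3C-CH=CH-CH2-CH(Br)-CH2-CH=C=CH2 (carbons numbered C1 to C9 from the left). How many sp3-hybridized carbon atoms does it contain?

C1: sp3 ✓
C2: sp2
C3: sp2
C4: sp3 ✓
C5: sp3 ✓
C6: sp3 ✓
C7: sp2
C8: sp
C9: sp2
C1, C4, C5, C6 → 4 sp3 carbons.

4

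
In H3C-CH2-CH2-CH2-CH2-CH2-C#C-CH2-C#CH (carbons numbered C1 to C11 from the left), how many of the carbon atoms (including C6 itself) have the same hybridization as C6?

C6 is sp3 (only σ bonds).
C1: sp3 ✓
C2: sp3 ✓
C3: sp3 ✓
C4: sp3 ✓
C5: sp3 ✓
C6: sp3 ✓
C7: sp
C8: sp
C9: sp3 ✓
C10: sp
C11: sp
7 carbons are sp3.

7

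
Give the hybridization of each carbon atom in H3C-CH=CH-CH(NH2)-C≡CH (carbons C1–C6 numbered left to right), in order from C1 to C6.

C1 sp3, C2 sp2, C3 sp2, C4 sp3, C5 sp, C6 sp

C1 — 4 σ bonds. Steric number 4, so sp3.
C2 — 3 σ bonds, plus one π bond. Steric number 3, so sp2.
C3 has 3 σ bonds, plus one π bond: steric number 3 → sp2.
C4: 4 σ bonds; 4 regions of electron density → sp3.
C5: 2 σ bonds, plus two π bonds — 2 electron domains, sp.
C6 — 2 σ bonds, plus two π bonds. Steric number 2, so sp.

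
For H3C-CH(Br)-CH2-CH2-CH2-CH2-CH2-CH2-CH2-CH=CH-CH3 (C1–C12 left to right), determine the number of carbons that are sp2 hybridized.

2

C1: sp3
C2: sp3
C3: sp3
C4: sp3
C5: sp3
C6: sp3
C7: sp3
C8: sp3
C9: sp3
C10: sp2 ✓
C11: sp2 ✓
C12: sp3
C10, C11 → 2 sp2 carbons.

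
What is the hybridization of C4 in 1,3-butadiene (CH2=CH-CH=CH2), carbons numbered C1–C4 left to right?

C4 (3 σ bonds, plus one π bond) has steric number 3: sp2.

sp²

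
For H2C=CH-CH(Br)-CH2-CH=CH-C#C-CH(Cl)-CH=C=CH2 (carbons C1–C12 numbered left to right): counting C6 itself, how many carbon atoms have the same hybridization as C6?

6

C6 is sp2 (one π bond).
C1: sp2 ✓
C2: sp2 ✓
C3: sp3
C4: sp3
C5: sp2 ✓
C6: sp2 ✓
C7: sp
C8: sp
C9: sp3
C10: sp2 ✓
C11: sp
C12: sp2 ✓
6 carbons are sp2.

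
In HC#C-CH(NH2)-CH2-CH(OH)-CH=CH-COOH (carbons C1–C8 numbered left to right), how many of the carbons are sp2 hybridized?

3

C1: sp
C2: sp
C3: sp3
C4: sp3
C5: sp3
C6: sp2 ✓
C7: sp2 ✓
C8: sp2 ✓
C6, C7, C8 → 3 sp2 carbons.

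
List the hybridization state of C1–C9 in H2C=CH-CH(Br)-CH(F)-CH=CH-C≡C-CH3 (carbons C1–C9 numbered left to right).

C1 sp2, C2 sp2, C3 sp3, C4 sp3, C5 sp2, C6 sp2, C7 sp, C8 sp, C9 sp3

C1 (3 σ bonds, plus one π bond) has steric number 3: sp2.
C2 carries 3 σ bonds, plus one π bond, giving a steric number of 3, so it is sp2.
C3 is sp3: 4 σ bonds, 4 electron-density regions.
C4: 4 σ bonds — 4 electron domains, sp3.
C5: 3 σ bonds, plus one π bond — 3 electron domains, sp2.
C6: 3 σ bonds, plus one π bond — 3 electron domains, sp2.
C7: 2 σ bonds, plus two π bonds — 2 electron domains, sp.
C8 (2 σ bonds, plus two π bonds) has steric number 2: sp.
C9 carries 4 σ bonds, giving a steric number of 4, so it is sp3.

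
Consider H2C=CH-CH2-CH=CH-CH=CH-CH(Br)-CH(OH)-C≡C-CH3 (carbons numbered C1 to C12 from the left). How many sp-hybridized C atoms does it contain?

2

C1: sp2
C2: sp2
C3: sp3
C4: sp2
C5: sp2
C6: sp2
C7: sp2
C8: sp3
C9: sp3
C10: sp ✓
C11: sp ✓
C12: sp3
C10, C11 → 2 sp carbons.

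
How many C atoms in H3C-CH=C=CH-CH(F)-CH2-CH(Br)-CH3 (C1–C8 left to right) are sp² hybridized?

C1: sp3
C2: sp2 ✓
C3: sp
C4: sp2 ✓
C5: sp3
C6: sp3
C7: sp3
C8: sp3
C2, C4 → 2 sp2 carbons.

2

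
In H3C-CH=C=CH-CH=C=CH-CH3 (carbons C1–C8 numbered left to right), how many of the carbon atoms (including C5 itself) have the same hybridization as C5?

4

C5 is sp2 (one π bond).
C1: sp3
C2: sp2 ✓
C3: sp
C4: sp2 ✓
C5: sp2 ✓
C6: sp
C7: sp2 ✓
C8: sp3
4 carbons are sp2.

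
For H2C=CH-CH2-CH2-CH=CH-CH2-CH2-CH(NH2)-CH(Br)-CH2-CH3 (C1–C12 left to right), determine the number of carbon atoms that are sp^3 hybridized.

8

C1: sp2
C2: sp2
C3: sp3 ✓
C4: sp3 ✓
C5: sp2
C6: sp2
C7: sp3 ✓
C8: sp3 ✓
C9: sp3 ✓
C10: sp3 ✓
C11: sp3 ✓
C12: sp3 ✓
C3, C4, C7, C8, C9, C10, C11, C12 → 8 sp3 carbons.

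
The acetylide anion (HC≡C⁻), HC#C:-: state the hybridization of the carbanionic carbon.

One σ bond + one lone pair = steric number 2 → sp.

sp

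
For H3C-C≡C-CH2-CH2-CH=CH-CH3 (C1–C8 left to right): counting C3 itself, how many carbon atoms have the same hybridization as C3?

2

C3 is sp (two π bonds).
C1: sp3
C2: sp ✓
C3: sp ✓
C4: sp3
C5: sp3
C6: sp2
C7: sp2
C8: sp3
2 carbons are sp.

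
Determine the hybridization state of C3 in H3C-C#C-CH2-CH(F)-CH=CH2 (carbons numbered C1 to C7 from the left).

sp

C3 carries 2 σ bonds, plus two π bonds, giving a steric number of 2, so it is sp.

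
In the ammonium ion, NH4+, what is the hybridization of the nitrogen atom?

Four σ bonds, no lone pair → sp3, tetrahedral.

sp³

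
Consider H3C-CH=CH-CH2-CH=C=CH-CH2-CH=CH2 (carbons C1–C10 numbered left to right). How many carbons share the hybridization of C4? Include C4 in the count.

3

C4 is sp3 (only σ bonds).
C1: sp3 ✓
C2: sp2
C3: sp2
C4: sp3 ✓
C5: sp2
C6: sp
C7: sp2
C8: sp3 ✓
C9: sp2
C10: sp2
3 carbons are sp3.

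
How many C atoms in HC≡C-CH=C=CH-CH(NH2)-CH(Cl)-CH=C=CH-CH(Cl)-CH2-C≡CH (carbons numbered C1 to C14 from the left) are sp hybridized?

C1: sp ✓
C2: sp ✓
C3: sp2
C4: sp ✓
C5: sp2
C6: sp3
C7: sp3
C8: sp2
C9: sp ✓
C10: sp2
C11: sp3
C12: sp3
C13: sp ✓
C14: sp ✓
C1, C2, C4, C9, C13, C14 → 6 sp carbons.

6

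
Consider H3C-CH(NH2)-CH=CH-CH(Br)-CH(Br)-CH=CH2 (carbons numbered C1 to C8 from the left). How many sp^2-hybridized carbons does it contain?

4

C1: sp3
C2: sp3
C3: sp2 ✓
C4: sp2 ✓
C5: sp3
C6: sp3
C7: sp2 ✓
C8: sp2 ✓
C3, C4, C7, C8 → 4 sp2 carbons.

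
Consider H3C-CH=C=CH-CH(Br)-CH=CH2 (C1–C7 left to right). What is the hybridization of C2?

C2 (3 σ bonds, plus one π bond) has steric number 3: sp2.

sp²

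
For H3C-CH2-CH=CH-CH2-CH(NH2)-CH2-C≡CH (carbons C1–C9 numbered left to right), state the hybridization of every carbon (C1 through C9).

C1 sp3, C2 sp3, C3 sp2, C4 sp2, C5 sp3, C6 sp3, C7 sp3, C8 sp, C9 sp

C1 (4 σ bonds) has steric number 4: sp3.
C2 carries 4 σ bonds, giving a steric number of 4, so it is sp3.
C3 (3 σ bonds, plus one π bond) has steric number 3: sp2.
C4 (3 σ bonds, plus one π bond) has steric number 3: sp2.
C5 has 4 σ bonds: steric number 4 → sp3.
C6 carries 4 σ bonds, giving a steric number of 4, so it is sp3.
C7: 4 σ bonds — 4 electron domains, sp3.
C8: 2 σ bonds, plus two π bonds — 2 electron domains, sp.
C9 has 2 σ bonds, plus two π bonds: steric number 2 → sp.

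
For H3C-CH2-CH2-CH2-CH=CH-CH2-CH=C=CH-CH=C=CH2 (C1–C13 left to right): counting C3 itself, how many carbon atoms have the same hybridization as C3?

5

C3 is sp3 (only σ bonds).
C1: sp3 ✓
C2: sp3 ✓
C3: sp3 ✓
C4: sp3 ✓
C5: sp2
C6: sp2
C7: sp3 ✓
C8: sp2
C9: sp
C10: sp2
C11: sp2
C12: sp
C13: sp2
5 carbons are sp3.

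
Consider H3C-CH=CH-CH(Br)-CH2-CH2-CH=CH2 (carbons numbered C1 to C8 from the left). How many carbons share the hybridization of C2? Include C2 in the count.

C2 is sp2 (one π bond).
C1: sp3
C2: sp2 ✓
C3: sp2 ✓
C4: sp3
C5: sp3
C6: sp3
C7: sp2 ✓
C8: sp2 ✓
4 carbons are sp2.

4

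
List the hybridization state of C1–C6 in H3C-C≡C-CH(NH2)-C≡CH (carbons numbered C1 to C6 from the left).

C1 sp3, C2 sp, C3 sp, C4 sp3, C5 sp, C6 sp

C1 has 4 σ bonds: steric number 4 → sp3.
C2 has 2 σ bonds, plus two π bonds: steric number 2 → sp.
C3 carries 2 σ bonds, plus two π bonds, giving a steric number of 2, so it is sp.
C4 carries 4 σ bonds, giving a steric number of 4, so it is sp3.
C5 (2 σ bonds, plus two π bonds) has steric number 2: sp.
C6 (2 σ bonds, plus two π bonds) has steric number 2: sp.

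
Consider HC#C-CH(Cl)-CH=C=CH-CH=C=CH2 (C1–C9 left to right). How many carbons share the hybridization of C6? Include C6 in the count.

4

C6 is sp2 (one π bond).
C1: sp
C2: sp
C3: sp3
C4: sp2 ✓
C5: sp
C6: sp2 ✓
C7: sp2 ✓
C8: sp
C9: sp2 ✓
4 carbons are sp2.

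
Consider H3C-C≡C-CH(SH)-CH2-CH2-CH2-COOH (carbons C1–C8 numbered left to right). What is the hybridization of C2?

sp

C2 — 2 σ bonds, plus two π bonds. Steric number 2, so sp.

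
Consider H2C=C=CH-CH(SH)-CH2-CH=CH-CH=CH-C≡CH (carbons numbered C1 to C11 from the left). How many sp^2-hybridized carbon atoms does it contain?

C1: sp2 ✓
C2: sp
C3: sp2 ✓
C4: sp3
C5: sp3
C6: sp2 ✓
C7: sp2 ✓
C8: sp2 ✓
C9: sp2 ✓
C10: sp
C11: sp
C1, C3, C6, C7, C8, C9 → 6 sp2 carbons.

6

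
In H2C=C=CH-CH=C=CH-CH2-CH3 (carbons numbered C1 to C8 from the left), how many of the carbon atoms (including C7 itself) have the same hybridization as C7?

C7 is sp3 (only σ bonds).
C1: sp2
C2: sp
C3: sp2
C4: sp2
C5: sp
C6: sp2
C7: sp3 ✓
C8: sp3 ✓
2 carbons are sp3.

2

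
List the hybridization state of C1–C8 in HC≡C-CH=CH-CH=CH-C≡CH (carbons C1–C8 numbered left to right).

C1 sp, C2 sp, C3 sp2, C4 sp2, C5 sp2, C6 sp2, C7 sp, C8 sp

C1: 2 σ bonds, plus two π bonds; 2 regions of electron density → sp.
C2 is sp: 2 σ bonds, plus two π bonds, 2 electron-density regions.
C3 (3 σ bonds, plus one π bond) has steric number 3: sp2.
C4 (3 σ bonds, plus one π bond) has steric number 3: sp2.
C5 — 3 σ bonds, plus one π bond. Steric number 3, so sp2.
C6: 3 σ bonds, plus one π bond — 3 electron domains, sp2.
C7 is sp: 2 σ bonds, plus two π bonds, 2 electron-density regions.
C8 has 2 σ bonds, plus two π bonds: steric number 2 → sp.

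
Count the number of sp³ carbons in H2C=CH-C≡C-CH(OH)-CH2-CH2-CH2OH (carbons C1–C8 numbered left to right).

C1: sp2
C2: sp2
C3: sp
C4: sp
C5: sp3 ✓
C6: sp3 ✓
C7: sp3 ✓
C8: sp3 ✓
C5, C6, C7, C8 → 4 sp3 carbons.

4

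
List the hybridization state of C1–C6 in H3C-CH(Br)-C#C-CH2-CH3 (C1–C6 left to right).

C1 sp3, C2 sp3, C3 sp, C4 sp, C5 sp3, C6 sp3

C1 is sp3: 4 σ bonds, 4 electron-density regions.
C2 (4 σ bonds) has steric number 4: sp3.
C3 carries 2 σ bonds, plus two π bonds, giving a steric number of 2, so it is sp.
C4 (2 σ bonds, plus two π bonds) has steric number 2: sp.
C5 is sp3: 4 σ bonds, 4 electron-density regions.
C6: 4 σ bonds — 4 electron domains, sp3.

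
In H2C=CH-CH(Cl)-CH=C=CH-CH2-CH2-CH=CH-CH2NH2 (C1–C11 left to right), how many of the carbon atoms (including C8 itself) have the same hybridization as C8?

C8 is sp3 (only σ bonds).
C1: sp2
C2: sp2
C3: sp3 ✓
C4: sp2
C5: sp
C6: sp2
C7: sp3 ✓
C8: sp3 ✓
C9: sp2
C10: sp2
C11: sp3 ✓
4 carbons are sp3.

4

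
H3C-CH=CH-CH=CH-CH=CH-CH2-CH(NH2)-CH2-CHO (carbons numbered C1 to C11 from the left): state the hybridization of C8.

sp³

C8: 4 σ bonds; 4 regions of electron density → sp3.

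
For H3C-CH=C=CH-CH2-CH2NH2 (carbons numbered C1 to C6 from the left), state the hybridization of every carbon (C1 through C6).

C1: 4 σ bonds — 4 electron domains, sp3.
C2 carries 3 σ bonds, plus one π bond, giving a steric number of 3, so it is sp2.
C3: 2 σ bonds, plus two π bonds; 2 regions of electron density → sp.
C4 — 3 σ bonds, plus one π bond. Steric number 3, so sp2.
C5 (4 σ bonds) has steric number 4: sp3.
C6 has 4 σ bonds: steric number 4 → sp3.

C1 sp3, C2 sp2, C3 sp, C4 sp2, C5 sp3, C6 sp3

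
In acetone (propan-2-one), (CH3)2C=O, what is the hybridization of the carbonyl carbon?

sp²

The carbonyl carbon — 3 σ bonds, plus one π bond. Steric number 3, so sp2.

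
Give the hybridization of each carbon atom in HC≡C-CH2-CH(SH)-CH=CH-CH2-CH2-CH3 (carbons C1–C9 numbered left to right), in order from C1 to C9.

C1 has 2 σ bonds, plus two π bonds: steric number 2 → sp.
C2: 2 σ bonds, plus two π bonds — 2 electron domains, sp.
C3: 4 σ bonds — 4 electron domains, sp3.
C4 is sp3: 4 σ bonds, 4 electron-density regions.
C5 carries 3 σ bonds, plus one π bond, giving a steric number of 3, so it is sp2.
C6 (3 σ bonds, plus one π bond) has steric number 3: sp2.
C7 has 4 σ bonds: steric number 4 → sp3.
C8 is sp3: 4 σ bonds, 4 electron-density regions.
C9: 4 σ bonds; 4 regions of electron density → sp3.

C1 sp, C2 sp, C3 sp3, C4 sp3, C5 sp2, C6 sp2, C7 sp3, C8 sp3, C9 sp3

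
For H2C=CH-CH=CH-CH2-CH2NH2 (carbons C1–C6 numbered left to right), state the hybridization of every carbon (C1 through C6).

C1 sp2, C2 sp2, C3 sp2, C4 sp2, C5 sp3, C6 sp3

C1: 3 σ bonds, plus one π bond — 3 electron domains, sp2.
C2 (3 σ bonds, plus one π bond) has steric number 3: sp2.
C3 — 3 σ bonds, plus one π bond. Steric number 3, so sp2.
C4 has 3 σ bonds, plus one π bond: steric number 3 → sp2.
C5 is sp3: 4 σ bonds, 4 electron-density regions.
C6: 4 σ bonds — 4 electron domains, sp3.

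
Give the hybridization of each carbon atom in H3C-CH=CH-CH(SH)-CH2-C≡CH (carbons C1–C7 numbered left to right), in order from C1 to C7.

C1 sp3, C2 sp2, C3 sp2, C4 sp3, C5 sp3, C6 sp, C7 sp

C1: 4 σ bonds — 4 electron domains, sp3.
C2: 3 σ bonds, plus one π bond; 3 regions of electron density → sp2.
C3 carries 3 σ bonds, plus one π bond, giving a steric number of 3, so it is sp2.
C4: 4 σ bonds; 4 regions of electron density → sp3.
C5: 4 σ bonds — 4 electron domains, sp3.
C6 carries 2 σ bonds, plus two π bonds, giving a steric number of 2, so it is sp.
C7 carries 2 σ bonds, plus two π bonds, giving a steric number of 2, so it is sp.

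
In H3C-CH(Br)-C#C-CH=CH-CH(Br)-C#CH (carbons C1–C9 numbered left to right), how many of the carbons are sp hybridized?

4

C1: sp3
C2: sp3
C3: sp ✓
C4: sp ✓
C5: sp2
C6: sp2
C7: sp3
C8: sp ✓
C9: sp ✓
C3, C4, C8, C9 → 4 sp carbons.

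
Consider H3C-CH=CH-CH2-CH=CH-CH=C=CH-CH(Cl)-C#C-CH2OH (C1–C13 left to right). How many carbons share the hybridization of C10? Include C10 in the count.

4

C10 is sp3 (only σ bonds).
C1: sp3 ✓
C2: sp2
C3: sp2
C4: sp3 ✓
C5: sp2
C6: sp2
C7: sp2
C8: sp
C9: sp2
C10: sp3 ✓
C11: sp
C12: sp
C13: sp3 ✓
4 carbons are sp3.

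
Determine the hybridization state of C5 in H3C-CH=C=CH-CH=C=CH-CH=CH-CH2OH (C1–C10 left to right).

sp²

C5 is sp2: 3 σ bonds, plus one π bond, 3 electron-density regions.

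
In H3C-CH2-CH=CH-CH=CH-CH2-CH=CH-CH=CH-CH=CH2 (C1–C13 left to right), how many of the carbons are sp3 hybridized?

C1: sp3 ✓
C2: sp3 ✓
C3: sp2
C4: sp2
C5: sp2
C6: sp2
C7: sp3 ✓
C8: sp2
C9: sp2
C10: sp2
C11: sp2
C12: sp2
C13: sp2
C1, C2, C7 → 3 sp3 carbons.

3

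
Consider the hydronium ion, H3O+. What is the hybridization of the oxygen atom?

sp³

Three σ bonds + one lone pair = steric number 4 → sp3.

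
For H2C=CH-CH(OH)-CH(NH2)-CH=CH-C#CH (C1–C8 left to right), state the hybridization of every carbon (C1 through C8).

C1 (3 σ bonds, plus one π bond) has steric number 3: sp2.
C2 has 3 σ bonds, plus one π bond: steric number 3 → sp2.
C3 is sp3: 4 σ bonds, 4 electron-density regions.
C4 (4 σ bonds) has steric number 4: sp3.
C5: 3 σ bonds, plus one π bond — 3 electron domains, sp2.
C6 — 3 σ bonds, plus one π bond. Steric number 3, so sp2.
C7 (2 σ bonds, plus two π bonds) has steric number 2: sp.
C8 — 2 σ bonds, plus two π bonds. Steric number 2, so sp.

C1 sp2, C2 sp2, C3 sp3, C4 sp3, C5 sp2, C6 sp2, C7 sp, C8 sp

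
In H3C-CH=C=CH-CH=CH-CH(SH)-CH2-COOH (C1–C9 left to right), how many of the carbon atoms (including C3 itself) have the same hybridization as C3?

1

C3 is sp (two π bonds).
C1: sp3
C2: sp2
C3: sp ✓
C4: sp2
C5: sp2
C6: sp2
C7: sp3
C8: sp3
C9: sp2
1 carbon is sp.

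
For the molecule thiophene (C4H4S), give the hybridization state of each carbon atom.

Each carbon atom (3 σ bonds, plus one π bond) has steric number 3: sp2.

sp2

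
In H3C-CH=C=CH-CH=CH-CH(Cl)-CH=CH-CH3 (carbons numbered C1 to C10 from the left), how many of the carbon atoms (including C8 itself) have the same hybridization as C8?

C8 is sp2 (one π bond).
C1: sp3
C2: sp2 ✓
C3: sp
C4: sp2 ✓
C5: sp2 ✓
C6: sp2 ✓
C7: sp3
C8: sp2 ✓
C9: sp2 ✓
C10: sp3
6 carbons are sp2.

6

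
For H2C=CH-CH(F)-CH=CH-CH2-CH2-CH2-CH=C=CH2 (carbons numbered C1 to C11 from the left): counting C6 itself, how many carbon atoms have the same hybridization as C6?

C6 is sp3 (only σ bonds).
C1: sp2
C2: sp2
C3: sp3 ✓
C4: sp2
C5: sp2
C6: sp3 ✓
C7: sp3 ✓
C8: sp3 ✓
C9: sp2
C10: sp
C11: sp2
4 carbons are sp3.

4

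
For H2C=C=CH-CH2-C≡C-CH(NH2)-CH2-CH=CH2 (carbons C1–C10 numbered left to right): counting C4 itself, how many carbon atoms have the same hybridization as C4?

3

C4 is sp3 (only σ bonds).
C1: sp2
C2: sp
C3: sp2
C4: sp3 ✓
C5: sp
C6: sp
C7: sp3 ✓
C8: sp3 ✓
C9: sp2
C10: sp2
3 carbons are sp3.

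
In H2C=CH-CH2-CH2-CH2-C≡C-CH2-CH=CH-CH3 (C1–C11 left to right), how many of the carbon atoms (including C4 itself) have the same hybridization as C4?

5

C4 is sp3 (only σ bonds).
C1: sp2
C2: sp2
C3: sp3 ✓
C4: sp3 ✓
C5: sp3 ✓
C6: sp
C7: sp
C8: sp3 ✓
C9: sp2
C10: sp2
C11: sp3 ✓
5 carbons are sp3.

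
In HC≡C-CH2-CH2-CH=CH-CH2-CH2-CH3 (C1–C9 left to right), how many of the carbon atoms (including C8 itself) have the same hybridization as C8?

C8 is sp3 (only σ bonds).
C1: sp
C2: sp
C3: sp3 ✓
C4: sp3 ✓
C5: sp2
C6: sp2
C7: sp3 ✓
C8: sp3 ✓
C9: sp3 ✓
5 carbons are sp3.

5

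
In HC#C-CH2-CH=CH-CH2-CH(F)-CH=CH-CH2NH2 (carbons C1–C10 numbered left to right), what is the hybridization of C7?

sp³

C7: 4 σ bonds — 4 electron domains, sp3.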